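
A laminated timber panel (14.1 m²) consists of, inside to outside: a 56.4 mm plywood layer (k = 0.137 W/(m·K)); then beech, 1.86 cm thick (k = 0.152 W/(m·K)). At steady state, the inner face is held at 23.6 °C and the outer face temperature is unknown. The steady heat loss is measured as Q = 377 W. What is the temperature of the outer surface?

Series resistances:
  R_plywood = L/(kA) = 0.0564/(0.137·14.1) = 0.02920 K/W
  R_beech = L/(kA) = 0.0186/(0.152·14.1) = 0.008679 K/W
ΣR = 0.03788 K/W
ΔT = Q·ΣR = 377 × 0.03788 = 14.28 K
Heat flows outward, so T_out = T_in − ΔT = 23.6 − 14.28 = 9.32 °C

T_out = 9.32 °C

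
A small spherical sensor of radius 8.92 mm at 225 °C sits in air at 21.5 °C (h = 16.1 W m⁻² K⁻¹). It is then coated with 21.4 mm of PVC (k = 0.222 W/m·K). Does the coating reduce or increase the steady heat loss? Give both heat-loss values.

increases: 3.28 → 6.03 W

Critical radius for a sphere: r_cr = 2k/h = 0.0276 m = 2.76 cm.
Outer radius after coating: r₂ = 0.00892 + 0.0214 = 0.03032 m.
r₁ < r_cr < r₂: heat loss rises to a maximum at r_cr then falls. Whether the coating helps depends on whether Q(r₂) has dropped back below Q(r₁).
Bare: R = 1/(4πr₁²h) = 62.12 K/W; Q = 203.5/62.12 = 3.28 W.
Coated: R = R_cond + R_conv = 33.74 K/W; Q = 203.5/33.74 = 6.03 W.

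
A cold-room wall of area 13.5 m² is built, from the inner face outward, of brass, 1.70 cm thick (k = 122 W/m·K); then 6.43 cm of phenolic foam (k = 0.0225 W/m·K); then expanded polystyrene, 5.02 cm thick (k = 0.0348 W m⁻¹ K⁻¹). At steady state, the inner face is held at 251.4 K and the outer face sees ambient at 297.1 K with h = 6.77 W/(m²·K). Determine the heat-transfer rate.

Q = 139 W

Resistance network (inner→outer):
  R_brass = L/(kA) = 0.0170/(122·13.5) = 1.032×10^-5 K/W
  R_phenolic foam = L/(kA) = 0.0643/(0.0225·13.5) = 0.2117 K/W
  R_expanded polystyrene = L/(kA) = 0.0502/(0.0348·13.5) = 0.1069 K/W
  R_conv,out = 1/(hA) = 1/(6.77·13.5) = 0.01094 K/W
ΣR = 1.032×10^-5 + 0.2117 + 0.1069 + 0.01094 = 0.3296 K/W
Q = ΔT/ΣR = (251.4 K − 297.1 K)/0.3296 = -139 W
(Negative Q ⇒ heat flows inward; heat gain = 139 W.)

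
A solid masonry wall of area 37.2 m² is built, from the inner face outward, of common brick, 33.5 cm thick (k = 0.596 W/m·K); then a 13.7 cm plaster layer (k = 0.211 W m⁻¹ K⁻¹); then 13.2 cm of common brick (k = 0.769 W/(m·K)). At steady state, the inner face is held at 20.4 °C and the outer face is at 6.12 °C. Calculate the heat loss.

Resistance network (inner→outer):
  R_common brick = L/(kA) = 0.335/(0.596·37.2) = 0.01511 K/W
  R_plaster = L/(kA) = 0.137/(0.211·37.2) = 0.01745 K/W
  R_common brick = L/(kA) = 0.132/(0.769·37.2) = 0.004614 K/W
ΣR = 0.01511 + 0.01745 + 0.004614 = 0.03717 K/W
Q = ΔT/ΣR = (20.4 °C − 6.12 °C)/0.03717 = 384 W

Q = 384 W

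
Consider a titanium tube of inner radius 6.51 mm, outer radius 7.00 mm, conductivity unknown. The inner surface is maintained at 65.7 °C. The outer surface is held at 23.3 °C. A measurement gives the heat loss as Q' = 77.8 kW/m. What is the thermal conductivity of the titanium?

k = 21.2 W/m·K

ΣR = ΔT/Q' = |65.7 − 23.3|/77800 = 5.450×10^-4 m·K/W
ln(r₂/r₁)/(2πk) = 5.450×10^-4 ⇒ k = 0.07257/(2π·5.450×10^-4) = 21.2 W/m·K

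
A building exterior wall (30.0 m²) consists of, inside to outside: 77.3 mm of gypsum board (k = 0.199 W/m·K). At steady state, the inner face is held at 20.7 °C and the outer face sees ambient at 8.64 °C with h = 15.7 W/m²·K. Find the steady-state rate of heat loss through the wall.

Treat each layer as a resistance in series:
  R_gypsum board = L/(kA) = 0.0773/(0.199·30.0) = 0.01295 K/W
  R_conv,out = 1/(hA) = 1/(15.7·30.0) = 0.002123 K/W
ΣR = 0.01295 + 0.002123 = 0.01507 K/W
Q = ΔT/ΣR = (20.7 °C − 8.64 °C)/0.01507 = 800 W

Q = 800 W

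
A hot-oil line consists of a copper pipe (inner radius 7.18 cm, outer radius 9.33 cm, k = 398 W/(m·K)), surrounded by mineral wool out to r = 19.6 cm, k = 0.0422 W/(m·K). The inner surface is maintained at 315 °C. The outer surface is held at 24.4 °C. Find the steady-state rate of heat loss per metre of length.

Q' = 104 W/m

Treat each layer as a resistance in series:
  R'_copper = ln(0.0933/0.0718)/(2πk) = 0.2619/(2π·398) = 1.047×10^-4 m·K/W
  R'_mineral wool = ln(0.196/0.0933)/(2πk) = 0.7423/(2π·0.0422) = 2.800 m·K/W
ΣR = 1.047×10^-4 + 2.800 = 2.800 m·K/W
Q' = ΔT/ΣR = (315 °C − 24.4 °C)/2.800 = 104 W/m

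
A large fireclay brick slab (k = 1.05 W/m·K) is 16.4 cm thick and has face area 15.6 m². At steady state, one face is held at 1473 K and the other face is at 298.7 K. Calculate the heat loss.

Q = 117 kW

Q = kA·ΔT/L = 1.05 × 15.6 × |1473 K − 298.7 K| / 0.164 = 1.17×10^5 W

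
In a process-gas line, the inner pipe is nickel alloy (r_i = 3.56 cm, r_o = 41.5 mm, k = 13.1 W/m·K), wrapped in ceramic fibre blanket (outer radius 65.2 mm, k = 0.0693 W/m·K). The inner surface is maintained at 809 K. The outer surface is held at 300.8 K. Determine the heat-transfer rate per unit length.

Q' = 489 W/m

Resistance network (inner→outer):
  R'_nickel alloy = ln(0.0415/0.0356)/(2πk) = 0.1533/(2π·13.1) = 0.001863 m·K/W
  R'_ceramic fibre blanket = ln(0.0652/0.0415)/(2πk) = 0.4518/(2π·0.0693) = 1.038 m·K/W
ΣR = 0.001863 + 1.038 = 1.040 m·K/W
Q' = ΔT/ΣR = (809 K − 300.8 K)/1.040 = 489 W/m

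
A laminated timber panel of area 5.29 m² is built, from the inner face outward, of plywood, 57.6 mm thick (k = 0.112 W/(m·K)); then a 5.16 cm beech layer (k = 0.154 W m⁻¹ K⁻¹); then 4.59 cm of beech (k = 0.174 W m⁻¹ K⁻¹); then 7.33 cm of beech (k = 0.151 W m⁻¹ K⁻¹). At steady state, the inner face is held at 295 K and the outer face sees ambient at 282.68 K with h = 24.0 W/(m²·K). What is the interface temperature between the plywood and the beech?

T = 291.1 K

Series thermal resistances, inner to outer:
  R_plywood = L/(kA) = 0.0576/(0.112·5.29) = 0.09722 K/W
  R_beech = L/(kA) = 0.0516/(0.154·5.29) = 0.06334 K/W
  R_beech = L/(kA) = 0.0459/(0.174·5.29) = 0.04987 K/W
  R_beech = L/(kA) = 0.0733/(0.151·5.29) = 0.09176 K/W
  R_conv,out = 1/(hA) = 1/(24.0·5.29) = 0.007876 K/W
ΣR = 0.09722 + 0.06334 + 0.04987 + 0.09176 + 0.007876 = 0.3101 K/W
Q = ΔT/ΣR = (295 K − 282.68 K)/0.3101 = 39.73 W
From the inner boundary to the plywood/beech interface, ΣR_partial = 0.09722 K/W.
T_interface = T_in − Q·ΣR_partial = 295 K − (39.73)(0.09722) = 291.1 K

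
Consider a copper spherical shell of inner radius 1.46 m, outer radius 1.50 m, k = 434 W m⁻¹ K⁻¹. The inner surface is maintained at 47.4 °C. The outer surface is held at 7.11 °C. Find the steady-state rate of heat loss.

Q = 4πk·ΔT/(1/r₁ − 1/r₂) = 4π × 434 × 40.29 / (1/1.46 − 1/1.50) = 1.20×10^7 W

Q = 12000 kW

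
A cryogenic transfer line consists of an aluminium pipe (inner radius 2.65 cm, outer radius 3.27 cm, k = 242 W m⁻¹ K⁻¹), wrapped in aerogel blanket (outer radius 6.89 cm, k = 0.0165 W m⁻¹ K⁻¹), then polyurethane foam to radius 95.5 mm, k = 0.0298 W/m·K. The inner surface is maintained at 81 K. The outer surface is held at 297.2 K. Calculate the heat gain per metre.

Q' = 24.2 W/m

Series thermal resistances, inner to outer:
  R'_aluminium = ln(0.0327/0.0265)/(2πk) = 0.2102/(2π·242) = 1.383×10^-4 m·K/W
  R'_aerogel blanket = ln(0.0689/0.0327)/(2πk) = 0.7453/(2π·0.0165) = 7.189 m·K/W
  R'_polyurethane foam = ln(0.0955/0.0689)/(2πk) = 0.3265/(2π·0.0298) = 1.744 m·K/W
ΣR = 1.383×10^-4 + 7.189 + 1.744 = 8.933 m·K/W
Q' = ΔT/ΣR = (81 K − 297.2 K)/8.933 = -24.2 W/m
(Negative Q' ⇒ heat flows inward; heat gain = 24.2 W/m.)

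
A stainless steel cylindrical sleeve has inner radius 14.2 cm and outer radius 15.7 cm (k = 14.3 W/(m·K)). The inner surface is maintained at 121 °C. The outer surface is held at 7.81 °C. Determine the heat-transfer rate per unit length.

Q' = 2πk·ΔT/ln(r₂/r₁) = 2π × 14.3 × 113.19 / ln(0.157/0.142) = 1.01×10^5 W/m

Q' = 101 kW/m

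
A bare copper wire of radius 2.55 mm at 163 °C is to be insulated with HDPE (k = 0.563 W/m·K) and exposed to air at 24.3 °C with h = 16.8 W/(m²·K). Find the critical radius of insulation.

r_cr = 3.35 cm

For a cylinder, r_cr = k_ins/h = 0.563/16.8 = 0.0335 m = 3.35 cm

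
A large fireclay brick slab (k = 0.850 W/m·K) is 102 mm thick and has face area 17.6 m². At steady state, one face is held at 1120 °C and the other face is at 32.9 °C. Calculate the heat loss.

Q = 1.59×10^5 W

Q = kA·ΔT/L = 0.850 × 17.6 × |1120 °C − 32.9 °C| / 0.102 = 1.59×10^5 W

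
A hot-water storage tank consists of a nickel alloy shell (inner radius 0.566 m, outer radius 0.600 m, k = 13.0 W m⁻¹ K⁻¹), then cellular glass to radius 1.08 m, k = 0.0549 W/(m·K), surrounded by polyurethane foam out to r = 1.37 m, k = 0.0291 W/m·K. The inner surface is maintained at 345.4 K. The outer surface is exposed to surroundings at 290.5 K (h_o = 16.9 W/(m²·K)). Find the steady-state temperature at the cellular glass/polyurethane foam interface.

T = 308.8 K

Resistance network (inner→outer):
  R_nickel alloy = (1/0.566 − 1/0.600)/(4πk) = 0.1001/(4π·13.0) = 6.129×10^-4 K/W
  R_cellular glass = (1/0.600 − 1/1.08)/(4πk) = 0.7407/(4π·0.0549) = 1.074 K/W
  R_polyurethane foam = (1/1.08 − 1/1.37)/(4πk) = 0.1960/(4π·0.0291) = 0.5360 K/W
  R_conv,out = 1/(4πr²h) = 1/(4π·1.37²·16.9) = 0.002509 K/W
ΣR = 6.129×10^-4 + 1.074 + 0.5360 + 0.002509 = 1.613 K/W
Q = ΔT/ΣR = (345.4 K − 290.5 K)/1.613 = 34.04 W
From the inner boundary to the cellular glass/polyurethane foam interface, ΣR_partial = 1.075 K/W.
T_interface = T_in − Q·ΣR_partial = 345.4 K − (34.04)(1.075) = 308.8 K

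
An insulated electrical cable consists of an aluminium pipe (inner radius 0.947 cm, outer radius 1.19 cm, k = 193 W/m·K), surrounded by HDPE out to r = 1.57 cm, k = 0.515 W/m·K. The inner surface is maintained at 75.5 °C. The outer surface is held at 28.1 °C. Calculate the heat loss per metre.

Q' = 552 W/m

Series thermal resistances, inner to outer:
  R'_aluminium = ln(0.0119/0.00947)/(2πk) = 0.2284/(2π·193) = 1.884×10^-4 m·K/W
  R'_HDPE = ln(0.0157/0.0119)/(2πk) = 0.2771/(2π·0.515) = 0.08564 m·K/W
ΣR = 1.884×10^-4 + 0.08564 = 0.08583 m·K/W
Q' = ΔT/ΣR = (75.5 °C − 28.1 °C)/0.08583 = 552 W/m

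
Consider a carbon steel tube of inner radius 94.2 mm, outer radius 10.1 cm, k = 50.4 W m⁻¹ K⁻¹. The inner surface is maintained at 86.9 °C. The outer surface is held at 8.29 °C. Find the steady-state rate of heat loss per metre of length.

Q' = 3.57×10^5 W/m

Q' = 2πk·ΔT/ln(r₂/r₁) = 2π × 50.4 × 78.61 / ln(0.101/0.0942) = 3.57×10^5 W/m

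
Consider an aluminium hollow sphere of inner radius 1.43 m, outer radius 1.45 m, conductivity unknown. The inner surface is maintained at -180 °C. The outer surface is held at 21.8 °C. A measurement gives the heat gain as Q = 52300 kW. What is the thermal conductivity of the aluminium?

ΣR = ΔT/Q = |-180 − 21.8|/5.23×10^7 = 3.859×10^-6 K/W
(1/r₁−1/r₂)/(4πk) = 3.859×10^-6 ⇒ k = 0.009646/(4π·3.859×10^-6) = 199 W/m·K

k = 199 W/m·K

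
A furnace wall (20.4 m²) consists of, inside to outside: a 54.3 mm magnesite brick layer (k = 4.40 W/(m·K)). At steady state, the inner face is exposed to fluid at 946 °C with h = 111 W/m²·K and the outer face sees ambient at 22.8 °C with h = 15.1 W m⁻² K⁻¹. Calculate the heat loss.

Treat each layer as a resistance in series:
  R_conv,in = 1/(hA) = 1/(111·20.4) = 4.416×10^-4 K/W
  R_magnesite brick = L/(kA) = 0.0543/(4.40·20.4) = 6.049×10^-4 K/W
  R_conv,out = 1/(hA) = 1/(15.1·20.4) = 0.003246 K/W
ΣR = 4.416×10^-4 + 6.049×10^-4 + 0.003246 = 0.004293 K/W
Q = ΔT/ΣR = (946 °C − 22.8 °C)/0.004293 = 2.15×10^5 W

Q = 215 kW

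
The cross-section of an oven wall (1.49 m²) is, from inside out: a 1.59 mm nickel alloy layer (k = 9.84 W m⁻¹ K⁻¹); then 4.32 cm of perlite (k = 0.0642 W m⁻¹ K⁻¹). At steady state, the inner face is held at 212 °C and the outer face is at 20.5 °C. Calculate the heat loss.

Treat each layer as a resistance in series:
  R_nickel alloy = L/(kA) = 0.00159/(9.84·1.49) = 1.084×10^-4 K/W
  R_perlite = L/(kA) = 0.0432/(0.0642·1.49) = 0.4516 K/W
ΣR = 1.084×10^-4 + 0.4516 = 0.4517 K/W
Q = ΔT/ΣR = (212 °C − 20.5 °C)/0.4517 = 424 W

Q = 424 W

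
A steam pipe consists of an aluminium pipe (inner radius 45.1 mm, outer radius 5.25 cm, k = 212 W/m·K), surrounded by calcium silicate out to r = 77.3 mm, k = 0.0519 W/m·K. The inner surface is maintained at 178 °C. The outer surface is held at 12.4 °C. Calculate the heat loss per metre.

Series thermal resistances, inner to outer:
  R'_aluminium = ln(0.0525/0.0451)/(2πk) = 0.1519/(2π·212) = 1.141×10^-4 m·K/W
  R'_calcium silicate = ln(0.0773/0.0525)/(2πk) = 0.3869/(2π·0.0519) = 1.186 m·K/W
ΣR = 1.141×10^-4 + 1.186 = 1.186 m·K/W
Q' = ΔT/ΣR = (178 °C − 12.4 °C)/1.186 = 140 W/m

Q' = 140 W/m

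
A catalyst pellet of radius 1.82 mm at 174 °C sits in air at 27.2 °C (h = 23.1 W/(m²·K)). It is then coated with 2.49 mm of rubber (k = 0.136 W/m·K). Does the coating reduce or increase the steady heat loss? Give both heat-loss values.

increases: 0.141 → 0.395 W

Critical radius for a sphere: r_cr = 2k/h = 0.0118 m = 1.18 cm.
Outer radius after coating: r₂ = 0.00182 + 0.00249 = 0.00431 m.
Since r₁ < r_cr and r₂ ≤ r_cr, the coating moves toward the maximum at r_cr — heat loss rises.
Bare: R = 1/(4πr₁²h) = 1040 K/W; Q = 146.8/1040 = 0.141 W.
Coated: R = R_cond + R_conv = 371.2 K/W; Q = 146.8/371.2 = 0.395 W.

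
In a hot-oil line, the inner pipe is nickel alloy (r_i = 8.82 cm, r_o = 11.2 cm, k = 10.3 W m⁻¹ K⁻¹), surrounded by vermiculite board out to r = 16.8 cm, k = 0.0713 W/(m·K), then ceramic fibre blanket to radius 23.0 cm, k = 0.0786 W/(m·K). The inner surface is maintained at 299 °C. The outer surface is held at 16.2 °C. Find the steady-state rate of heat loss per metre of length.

Resistance network (inner→outer):
  R'_nickel alloy = ln(0.112/0.0882)/(2πk) = 0.2389/(2π·10.3) = 0.003691 m·K/W
  R'_vermiculite board = ln(0.168/0.112)/(2πk) = 0.4055/(2π·0.0713) = 0.9051 m·K/W
  R'_ceramic fibre blanket = ln(0.230/0.168)/(2πk) = 0.3141/(2π·0.0786) = 0.6360 m·K/W
ΣR = 0.003691 + 0.9051 + 0.6360 = 1.545 m·K/W
Q' = ΔT/ΣR = (299 °C − 16.2 °C)/1.545 = 183 W/m

Q' = 183 W/m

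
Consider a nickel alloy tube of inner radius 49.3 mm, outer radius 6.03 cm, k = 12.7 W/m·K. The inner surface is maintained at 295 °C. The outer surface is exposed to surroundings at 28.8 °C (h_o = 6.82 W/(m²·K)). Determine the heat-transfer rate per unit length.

Q' = 683 W/m

Treat each layer as a resistance in series:
  R'_nickel alloy = ln(0.0603/0.0493)/(2πk) = 0.2014/(2π·12.7) = 0.002524 m·K/W
  R'_conv,out = 1/(2πr h) = 1/(2π·0.0603·6.82) = 0.3870 m·K/W
ΣR = 0.002524 + 0.3870 = 0.3895 m·K/W
Q' = ΔT/ΣR = (295 °C − 28.8 °C)/0.3895 = 683 W/m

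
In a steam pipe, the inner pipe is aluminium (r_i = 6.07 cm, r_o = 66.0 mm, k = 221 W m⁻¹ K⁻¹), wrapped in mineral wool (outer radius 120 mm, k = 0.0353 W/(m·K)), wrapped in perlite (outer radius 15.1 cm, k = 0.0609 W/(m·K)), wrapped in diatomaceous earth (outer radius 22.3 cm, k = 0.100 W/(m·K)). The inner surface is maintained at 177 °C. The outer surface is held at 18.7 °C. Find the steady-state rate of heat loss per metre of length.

Series thermal resistances, inner to outer:
  R'_aluminium = ln(0.0660/0.0607)/(2πk) = 0.08371/(2π·221) = 6.029×10^-5 m·K/W
  R'_mineral wool = ln(0.120/0.0660)/(2πk) = 0.5978/(2π·0.0353) = 2.695 m·K/W
  R'_perlite = ln(0.151/0.120)/(2πk) = 0.2298/(2π·0.0609) = 0.6005 m·K/W
  R'_diatomaceous earth = ln(0.223/0.151)/(2πk) = 0.3899/(2π·0.100) = 0.6205 m·K/W
ΣR = 6.029×10^-5 + 2.695 + 0.6005 + 0.6205 = 3.916 m·K/W
Q' = ΔT/ΣR = (177 °C − 18.7 °C)/3.916 = 40.4 W/m

Q' = 40.4 W/m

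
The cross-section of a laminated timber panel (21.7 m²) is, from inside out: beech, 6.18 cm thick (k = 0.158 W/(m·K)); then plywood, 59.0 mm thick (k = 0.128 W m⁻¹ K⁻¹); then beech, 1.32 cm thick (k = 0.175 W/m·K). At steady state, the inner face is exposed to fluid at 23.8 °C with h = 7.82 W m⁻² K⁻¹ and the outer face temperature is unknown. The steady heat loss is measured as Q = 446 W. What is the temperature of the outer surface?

T_out = 2.11 °C

Sum the resistances:
  R_conv,in = 1/(hA) = 1/(7.82·21.7) = 0.005893 K/W
  R_beech = L/(kA) = 0.0618/(0.158·21.7) = 0.01802 K/W
  R_plywood = L/(kA) = 0.0590/(0.128·21.7) = 0.02124 K/W
  R_beech = L/(kA) = 0.0132/(0.175·21.7) = 0.003476 K/W
ΣR = 0.04864 K/W
ΔT = Q·ΣR = 446 × 0.04864 = 21.69 K
Heat flows outward, so T_out = T_in − ΔT = 23.8 − 21.69 = 2.11 °C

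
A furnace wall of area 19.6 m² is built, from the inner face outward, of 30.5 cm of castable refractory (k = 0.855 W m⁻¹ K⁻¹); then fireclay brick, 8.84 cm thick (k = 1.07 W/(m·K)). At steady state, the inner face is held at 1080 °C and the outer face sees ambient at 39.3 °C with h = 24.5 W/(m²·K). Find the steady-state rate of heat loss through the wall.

Q = 42.5 kW

Treat each layer as a resistance in series:
  R_castable refractory = L/(kA) = 0.305/(0.855·19.6) = 0.01820 K/W
  R_fireclay brick = L/(kA) = 0.0884/(1.07·19.6) = 0.004215 K/W
  R_conv,out = 1/(hA) = 1/(24.5·19.6) = 0.002082 K/W
ΣR = 0.01820 + 0.004215 + 0.002082 = 0.02450 K/W
Q = ΔT/ΣR = (1080 °C − 39.3 °C)/0.02450 = 42500 W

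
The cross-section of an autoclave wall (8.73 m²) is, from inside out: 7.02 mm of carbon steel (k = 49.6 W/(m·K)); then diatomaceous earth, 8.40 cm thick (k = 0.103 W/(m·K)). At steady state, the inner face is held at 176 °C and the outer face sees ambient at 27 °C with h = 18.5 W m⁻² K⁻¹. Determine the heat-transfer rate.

Q = 1500 W

Series thermal resistances, inner to outer:
  R_carbon steel = L/(kA) = 0.00702/(49.6·8.73) = 1.621×10^-5 K/W
  R_diatomaceous earth = L/(kA) = 0.0840/(0.103·8.73) = 0.09342 K/W
  R_conv,out = 1/(hA) = 1/(18.5·8.73) = 0.006192 K/W
ΣR = 1.621×10^-5 + 0.09342 + 0.006192 = 0.09963 K/W
Q = ΔT/ΣR = (176 °C − 27 °C)/0.09963 = 1500 W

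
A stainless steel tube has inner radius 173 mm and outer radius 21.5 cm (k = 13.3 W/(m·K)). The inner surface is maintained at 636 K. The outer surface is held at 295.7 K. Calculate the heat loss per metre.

Q' = 2πk·ΔT/ln(r₂/r₁) = 2π × 13.3 × 340.3 / ln(0.215/0.173) = 1.31×10^5 W/m

Q' = 131 kW/m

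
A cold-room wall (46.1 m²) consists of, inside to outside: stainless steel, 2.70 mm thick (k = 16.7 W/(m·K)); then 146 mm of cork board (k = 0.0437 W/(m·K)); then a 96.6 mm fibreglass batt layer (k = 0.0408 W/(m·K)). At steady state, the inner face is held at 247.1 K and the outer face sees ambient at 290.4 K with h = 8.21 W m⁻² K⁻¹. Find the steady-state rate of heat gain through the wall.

Q = 342 W

Treat each layer as a resistance in series:
  R_stainless steel = L/(kA) = 0.00270/(16.7·46.1) = 3.507×10^-6 K/W
  R_cork board = L/(kA) = 0.146/(0.0437·46.1) = 0.07247 K/W
  R_fibreglass batt = L/(kA) = 0.0966/(0.0408·46.1) = 0.05136 K/W
  R_conv,out = 1/(hA) = 1/(8.21·46.1) = 0.002642 K/W
ΣR = 3.507×10^-6 + 0.07247 + 0.05136 + 0.002642 = 0.1265 K/W
Q = ΔT/ΣR = (247.1 K − 290.4 K)/0.1265 = -342 W
(Negative Q ⇒ heat flows inward; heat gain = 342 W.)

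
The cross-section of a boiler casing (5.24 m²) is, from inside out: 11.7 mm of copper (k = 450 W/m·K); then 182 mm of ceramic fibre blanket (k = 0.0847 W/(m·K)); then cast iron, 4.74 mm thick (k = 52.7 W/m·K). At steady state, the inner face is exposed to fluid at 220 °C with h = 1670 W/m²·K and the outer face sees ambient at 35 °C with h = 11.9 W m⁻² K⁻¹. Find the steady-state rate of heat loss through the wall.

Series thermal resistances, inner to outer:
  R_conv,in = 1/(hA) = 1/(1670·5.24) = 1.143×10^-4 K/W
  R_copper = L/(kA) = 0.0117/(450·5.24) = 4.962×10^-6 K/W
  R_ceramic fibre blanket = L/(kA) = 0.182/(0.0847·5.24) = 0.4101 K/W
  R_cast iron = L/(kA) = 0.00474/(52.7·5.24) = 1.716×10^-5 K/W
  R_conv,out = 1/(hA) = 1/(11.9·5.24) = 0.01604 K/W
ΣR = 1.143×10^-4 + 4.962×10^-6 + 0.4101 + 1.716×10^-5 + 0.01604 = 0.4263 K/W
Q = ΔT/ΣR = (220 °C − 35 °C)/0.4263 = 434 W

Q = 434 W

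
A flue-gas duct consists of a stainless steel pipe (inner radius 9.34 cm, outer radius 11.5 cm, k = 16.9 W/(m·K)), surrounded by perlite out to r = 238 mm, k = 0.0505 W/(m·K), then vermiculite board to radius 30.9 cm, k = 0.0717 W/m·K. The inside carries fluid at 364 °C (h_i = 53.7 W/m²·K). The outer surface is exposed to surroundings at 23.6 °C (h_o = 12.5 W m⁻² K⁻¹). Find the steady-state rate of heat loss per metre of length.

Resistance network (inner→outer):
  R'_conv,in = 1/(2πr h) = 1/(2π·0.0934·53.7) = 0.03173 m·K/W
  R'_stainless steel = ln(0.115/0.0934)/(2πk) = 0.2080/(2π·16.9) = 0.001959 m·K/W
  R'_perlite = ln(0.238/0.115)/(2πk) = 0.7273/(2π·0.0505) = 2.292 m·K/W
  R'_vermiculite board = ln(0.309/0.238)/(2πk) = 0.2611/(2π·0.0717) = 0.5795 m·K/W
  R'_conv,out = 1/(2πr h) = 1/(2π·0.309·12.5) = 0.04121 m·K/W
ΣR = 0.03173 + 0.001959 + 2.292 + 0.5795 + 0.04121 = 2.946 m·K/W
Q' = ΔT/ΣR = (364 °C − 23.6 °C)/2.946 = 116 W/m

Q' = 116 W/m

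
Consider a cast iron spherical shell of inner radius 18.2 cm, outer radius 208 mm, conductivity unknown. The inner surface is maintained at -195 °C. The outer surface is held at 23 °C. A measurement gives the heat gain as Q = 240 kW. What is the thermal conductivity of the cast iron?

ΣR = ΔT/Q = |-195 − 23|/2.40×10^5 = 9.083×10^-4 K/W
(1/r₁−1/r₂)/(4πk) = 9.083×10^-4 ⇒ k = 0.6868/(4π·9.083×10^-4) = 60.2 W/m·K

k = 60.2 W/m·K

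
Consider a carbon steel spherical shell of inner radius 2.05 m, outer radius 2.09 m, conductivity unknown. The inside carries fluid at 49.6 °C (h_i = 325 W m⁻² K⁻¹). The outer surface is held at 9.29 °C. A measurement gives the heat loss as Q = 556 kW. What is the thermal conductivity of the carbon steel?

k = 52.2 W/m·K

ΣR = ΔT/Q = |49.6 − 9.29|/5.56×10^5 = 7.250×10^-5 K/W
Known resistances:
  R_conv,in = 1/(4πr²h) = 1/(4π·2.05²·325) = 5.826×10^-5 K/W
R_carbon steel = ΣR − ΣR_known = 7.250×10^-5 − 5.826×10^-5 = 1.424×10^-5 K/W
(1/r₁−1/r₂)/(4πk) = 1.424×10^-5 ⇒ k = 0.009336/(4π·1.424×10^-5) = 52.2 W/m·K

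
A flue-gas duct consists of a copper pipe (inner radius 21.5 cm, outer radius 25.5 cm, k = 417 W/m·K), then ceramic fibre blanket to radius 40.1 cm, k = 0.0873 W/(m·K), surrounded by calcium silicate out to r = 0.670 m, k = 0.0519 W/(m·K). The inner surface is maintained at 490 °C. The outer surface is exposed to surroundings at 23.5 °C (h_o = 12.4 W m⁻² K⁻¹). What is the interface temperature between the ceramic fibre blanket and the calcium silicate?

Series thermal resistances, inner to outer:
  R'_copper = ln(0.255/0.215)/(2πk) = 0.1706/(2π·417) = 6.512×10^-5 m·K/W
  R'_ceramic fibre blanket = ln(0.401/0.255)/(2πk) = 0.4527/(2π·0.0873) = 0.8253 m·K/W
  R'_calcium silicate = ln(0.670/0.401)/(2πk) = 0.5133/(2π·0.0519) = 1.574 m·K/W
  R'_conv,out = 1/(2πr h) = 1/(2π·0.670·12.4) = 0.01916 m·K/W
ΣR = 6.512×10^-5 + 0.8253 + 1.574 + 0.01916 = 2.419 m·K/W
Q' = ΔT/ΣR = (490 °C − 23.5 °C)/2.419 = 192.8 W/m
From the inner boundary to the ceramic fibre blanket/calcium silicate interface, ΣR_partial = 0.8254 m·K/W.
T_interface = T_in − Q'·ΣR_partial = 490 °C − (192.8)(0.8254) = 331 °C

T = 331 °C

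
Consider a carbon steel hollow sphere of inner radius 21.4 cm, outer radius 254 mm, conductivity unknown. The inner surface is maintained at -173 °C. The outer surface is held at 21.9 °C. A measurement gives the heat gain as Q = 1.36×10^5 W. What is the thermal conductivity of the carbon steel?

ΣR = ΔT/Q = |-173 − 21.9|/1.36×10^5 = 0.001433 K/W
(1/r₁−1/r₂)/(4πk) = 0.001433 ⇒ k = 0.7359/(4π·0.001433) = 40.9 W/m·K

k = 40.9 W/m·K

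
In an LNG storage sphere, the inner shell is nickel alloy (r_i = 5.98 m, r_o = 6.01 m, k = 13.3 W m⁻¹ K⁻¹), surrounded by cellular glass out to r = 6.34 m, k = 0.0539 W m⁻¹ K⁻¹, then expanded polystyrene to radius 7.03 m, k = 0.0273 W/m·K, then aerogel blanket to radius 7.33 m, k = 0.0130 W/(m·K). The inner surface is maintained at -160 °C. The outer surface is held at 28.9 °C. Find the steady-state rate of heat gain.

Q = 2020 W

Treat each layer as a resistance in series:
  R_nickel alloy = (1/5.98 − 1/6.01)/(4πk) = 8.347×10^-4/(4π·13.3) = 4.994×10^-6 K/W
  R_cellular glass = (1/6.01 − 1/6.34)/(4πk) = 0.008661/(4π·0.0539) = 0.01279 K/W
  R_expanded polystyrene = (1/6.34 − 1/7.03)/(4πk) = 0.01548/(4π·0.0273) = 0.04513 K/W
  R_aerogel blanket = (1/7.03 − 1/7.33)/(4πk) = 0.005822/(4π·0.0130) = 0.03564 K/W
ΣR = 4.994×10^-6 + 0.01279 + 0.04513 + 0.03564 = 0.09356 K/W
Q = ΔT/ΣR = (-160 °C − 28.9 °C)/0.09356 = -2020 W
(Negative Q ⇒ heat flows inward; heat gain = 2020 W.)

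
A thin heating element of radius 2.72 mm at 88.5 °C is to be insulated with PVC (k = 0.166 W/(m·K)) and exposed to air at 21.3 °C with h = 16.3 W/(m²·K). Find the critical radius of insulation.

r_cr = 1.02 cm

For a cylinder, r_cr = k_ins/h = 0.166/16.3 = 0.0102 m = 1.02 cm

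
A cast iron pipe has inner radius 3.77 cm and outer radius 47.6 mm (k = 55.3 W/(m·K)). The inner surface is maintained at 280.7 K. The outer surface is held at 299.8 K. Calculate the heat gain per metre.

Q' = 28.5 kW/m

Q' = 2πk·ΔT/ln(r₂/r₁) = 2π × 55.3 × 19.1 / ln(0.0476/0.0377) = 28500 W/m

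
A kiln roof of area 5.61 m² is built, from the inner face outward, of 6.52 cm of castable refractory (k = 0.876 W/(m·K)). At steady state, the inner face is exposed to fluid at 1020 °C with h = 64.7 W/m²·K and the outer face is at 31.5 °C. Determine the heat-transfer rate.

Resistance network (inner→outer):
  R_conv,in = 1/(hA) = 1/(64.7·5.61) = 0.002755 K/W
  R_castable refractory = L/(kA) = 0.0652/(0.876·5.61) = 0.01327 K/W
ΣR = 0.002755 + 0.01327 = 0.01603 K/W
Q = ΔT/ΣR = (1020 °C − 31.5 °C)/0.01603 = 61700 W

Q = 61700 W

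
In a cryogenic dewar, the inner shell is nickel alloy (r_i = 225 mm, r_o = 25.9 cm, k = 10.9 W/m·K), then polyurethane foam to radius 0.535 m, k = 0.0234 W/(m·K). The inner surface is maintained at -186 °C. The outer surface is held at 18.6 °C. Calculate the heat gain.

Series thermal resistances, inner to outer:
  R_nickel alloy = (1/0.225 − 1/0.259)/(4πk) = 0.5834/(4π·10.9) = 0.004260 K/W
  R_polyurethane foam = (1/0.259 − 1/0.535)/(4πk) = 1.992/(4π·0.0234) = 6.774 K/W
ΣR = 0.004260 + 6.774 = 6.778 K/W
Q = ΔT/ΣR = (-186 °C − 18.6 °C)/6.778 = -30.2 W
(Negative Q ⇒ heat flows inward; heat gain = 30.2 W.)

Q = 30.2 W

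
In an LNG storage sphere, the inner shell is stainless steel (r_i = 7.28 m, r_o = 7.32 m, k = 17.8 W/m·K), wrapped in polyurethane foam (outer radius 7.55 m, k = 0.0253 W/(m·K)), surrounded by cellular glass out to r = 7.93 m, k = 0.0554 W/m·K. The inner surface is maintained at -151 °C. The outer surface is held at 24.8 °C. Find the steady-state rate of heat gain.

Series thermal resistances, inner to outer:
  R_stainless steel = (1/7.28 − 1/7.32)/(4πk) = 7.506×10^-4/(4π·17.8) = 3.356×10^-6 K/W
  R_polyurethane foam = (1/7.32 − 1/7.55)/(4πk) = 0.004162/(4π·0.0253) = 0.01309 K/W
  R_cellular glass = (1/7.55 − 1/7.93)/(4πk) = 0.006347/(4π·0.0554) = 0.009117 K/W
ΣR = 3.356×10^-6 + 0.01309 + 0.009117 = 0.02221 K/W
Q = ΔT/ΣR = (-151 °C − 24.8 °C)/0.02221 = -7920 W
(Negative Q ⇒ heat flows inward; heat gain = 7920 W.)

Q = 7920 W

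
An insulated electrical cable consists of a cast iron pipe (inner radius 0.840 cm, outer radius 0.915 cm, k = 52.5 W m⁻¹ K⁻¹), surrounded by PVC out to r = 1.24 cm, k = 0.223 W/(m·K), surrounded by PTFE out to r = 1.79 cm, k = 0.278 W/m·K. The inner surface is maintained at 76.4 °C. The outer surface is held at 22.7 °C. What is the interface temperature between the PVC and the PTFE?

Treat each layer as a resistance in series:
  R'_cast iron = ln(0.00915/0.00840)/(2πk) = 0.08552/(2π·52.5) = 2.593×10^-4 m·K/W
  R'_PVC = ln(0.0124/0.00915)/(2πk) = 0.3039/(2π·0.223) = 0.2169 m·K/W
  R'_PTFE = ln(0.0179/0.0124)/(2πk) = 0.3671/(2π·0.278) = 0.2102 m·K/W
ΣR = 2.593×10^-4 + 0.2169 + 0.2102 = 0.4274 m·K/W
Q' = ΔT/ΣR = (76.4 °C − 22.7 °C)/0.4274 = 125.6 W/m
From the inner boundary to the PVC/PTFE interface, ΣR_partial = 0.2172 m·K/W.
T_interface = T_in − Q'·ΣR_partial = 76.4 °C − (125.6)(0.2172) = 49.1 °C

T = 49.1 °C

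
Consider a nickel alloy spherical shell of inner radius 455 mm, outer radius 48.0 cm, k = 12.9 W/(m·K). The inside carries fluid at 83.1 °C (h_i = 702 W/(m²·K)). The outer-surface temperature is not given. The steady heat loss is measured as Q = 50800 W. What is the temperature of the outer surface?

Sum the resistances:
  R_conv,in = 1/(4πr²h) = 1/(4π·0.455²·702) = 5.476×10^-4 K/W
  R_nickel alloy = (1/0.455 − 1/0.480)/(4πk) = 0.1145/(4π·12.9) = 7.061×10^-4 K/W
ΣR = 0.001254 K/W
ΔT = Q·ΣR = 50800 × 0.001254 = 63.70 K
Heat flows outward, so T_out = T_in − ΔT = 83.1 − 63.70 = 19.4 °C

T_out = 19.4 °C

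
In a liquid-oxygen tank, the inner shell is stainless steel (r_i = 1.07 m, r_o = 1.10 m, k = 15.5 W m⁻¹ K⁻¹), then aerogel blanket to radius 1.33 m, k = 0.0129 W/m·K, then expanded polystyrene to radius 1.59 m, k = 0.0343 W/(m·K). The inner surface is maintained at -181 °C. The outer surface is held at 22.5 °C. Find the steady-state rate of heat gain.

Series thermal resistances, inner to outer:
  R_stainless steel = (1/1.07 − 1/1.10)/(4πk) = 0.02549/(4π·15.5) = 1.309×10^-4 K/W
  R_aerogel blanket = (1/1.10 − 1/1.33)/(4πk) = 0.1572/(4π·0.0129) = 0.9698 K/W
  R_expanded polystyrene = (1/1.33 − 1/1.59)/(4πk) = 0.1229/(4π·0.0343) = 0.2852 K/W
ΣR = 1.309×10^-4 + 0.9698 + 0.2852 = 1.255 K/W
Q = ΔT/ΣR = (-181 °C − 22.5 °C)/1.255 = -162 W
(Negative Q ⇒ heat flows inward; heat gain = 162 W.)

Q = 162 W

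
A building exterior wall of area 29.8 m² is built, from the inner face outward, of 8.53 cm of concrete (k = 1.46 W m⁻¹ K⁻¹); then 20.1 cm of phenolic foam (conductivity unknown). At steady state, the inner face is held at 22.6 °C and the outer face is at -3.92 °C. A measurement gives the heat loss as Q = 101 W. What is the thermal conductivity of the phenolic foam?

k = 0.0259 W/m·K

ΣR = ΔT/Q = |22.6 − -3.92|/101 = 0.2626 K/W
Known resistances:
  R_concrete = L/(kA) = 0.0853/(1.46·29.8) = 0.001961 K/W
R_phenolic foam = ΣR − ΣR_known = 0.2626 − 0.001961 = 0.2606 K/W
L/(kA) = 0.2606 ⇒ k = 0.201/(0.2606·29.8) = 0.0259 W/m·K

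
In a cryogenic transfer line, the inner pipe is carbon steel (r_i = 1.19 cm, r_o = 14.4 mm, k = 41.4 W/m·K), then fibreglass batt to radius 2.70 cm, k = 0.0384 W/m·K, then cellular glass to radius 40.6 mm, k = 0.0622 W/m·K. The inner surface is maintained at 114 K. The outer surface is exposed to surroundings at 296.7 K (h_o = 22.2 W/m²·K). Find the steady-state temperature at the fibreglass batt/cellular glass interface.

T = 238.4 K

Treat each layer as a resistance in series:
  R'_carbon steel = ln(0.0144/0.0119)/(2πk) = 0.1907/(2π·41.4) = 7.331×10^-4 m·K/W
  R'_fibreglass batt = ln(0.0270/0.0144)/(2πk) = 0.6286/(2π·0.0384) = 2.605 m·K/W
  R'_cellular glass = ln(0.0406/0.0270)/(2πk) = 0.4079/(2π·0.0622) = 1.044 m·K/W
  R'_conv,out = 1/(2πr h) = 1/(2π·0.0406·22.2) = 0.1766 m·K/W
ΣR = 7.331×10^-4 + 2.605 + 1.044 + 0.1766 = 3.826 m·K/W
Q' = ΔT/ΣR = (114 K − 296.7 K)/3.826 = -47.75 W/m
From the inner boundary to the fibreglass batt/cellular glass interface, ΣR_partial = 2.606 m·K/W.
T_interface = T_in − Q'·ΣR_partial = 114 K − (-47.75)(2.606) = 238.4 K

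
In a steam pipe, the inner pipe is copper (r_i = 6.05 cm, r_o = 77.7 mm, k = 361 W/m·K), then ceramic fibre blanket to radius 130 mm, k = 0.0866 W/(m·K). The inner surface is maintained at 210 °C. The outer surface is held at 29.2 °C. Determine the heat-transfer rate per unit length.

Resistance network (inner→outer):
  R'_copper = ln(0.0777/0.0605)/(2πk) = 0.2502/(2π·361) = 1.103×10^-4 m·K/W
  R'_ceramic fibre blanket = ln(0.130/0.0777)/(2πk) = 0.5147/(2π·0.0866) = 0.9459 m·K/W
ΣR = 1.103×10^-4 + 0.9459 = 0.9460 m·K/W
Q' = ΔT/ΣR = (210 °C − 29.2 °C)/0.9460 = 191 W/m

Q' = 191 W/m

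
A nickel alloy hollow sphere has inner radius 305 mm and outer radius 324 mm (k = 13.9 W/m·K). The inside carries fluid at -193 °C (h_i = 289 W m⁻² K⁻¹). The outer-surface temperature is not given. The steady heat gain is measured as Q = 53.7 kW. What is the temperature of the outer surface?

T_out = 25.1 °C

Series resistances:
  R_conv,in = 1/(4πr²h) = 1/(4π·0.305²·289) = 0.002960 K/W
  R_nickel alloy = (1/0.305 − 1/0.324)/(4πk) = 0.1923/(4π·13.9) = 0.001101 K/W
ΣR = 0.004061 K/W
ΔT = Q·ΣR = 53700 × 0.004061 = 218.1 K
Heat flows inward, so T_out = T_in + ΔT = -193 + 218.1 = 25.1 °C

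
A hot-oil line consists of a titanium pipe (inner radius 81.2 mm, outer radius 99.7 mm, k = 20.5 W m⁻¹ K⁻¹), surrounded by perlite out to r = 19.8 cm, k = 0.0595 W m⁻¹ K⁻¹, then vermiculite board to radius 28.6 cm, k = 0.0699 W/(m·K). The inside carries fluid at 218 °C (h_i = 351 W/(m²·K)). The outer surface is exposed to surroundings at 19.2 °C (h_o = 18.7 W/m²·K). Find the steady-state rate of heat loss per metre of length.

Resistance network (inner→outer):
  R'_conv,in = 1/(2πr h) = 1/(2π·0.0812·351) = 0.005584 m·K/W
  R'_titanium = ln(0.0997/0.0812)/(2πk) = 0.2053/(2π·20.5) = 0.001593 m·K/W
  R'_perlite = ln(0.198/0.0997)/(2πk) = 0.6861/(2π·0.0595) = 1.835 m·K/W
  R'_vermiculite board = ln(0.286/0.198)/(2πk) = 0.3677/(2π·0.0699) = 0.8373 m·K/W
  R'_conv,out = 1/(2πr h) = 1/(2π·0.286·18.7) = 0.02976 m·K/W
ΣR = 0.005584 + 0.001593 + 1.835 + 0.8373 + 0.02976 = 2.709 m·K/W
Q' = ΔT/ΣR = (218 °C − 19.2 °C)/2.709 = 73.4 W/m

Q' = 73.4 W/m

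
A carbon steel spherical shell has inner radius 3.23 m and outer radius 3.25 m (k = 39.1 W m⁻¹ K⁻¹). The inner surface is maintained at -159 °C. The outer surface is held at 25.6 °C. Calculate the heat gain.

Q = 4πk·ΔT/(1/r₁ − 1/r₂) = 4π × 39.1 × 184.6 / (1/3.23 − 1/3.25) = 4.76×10^7 W

Q = 4.76×10^7 W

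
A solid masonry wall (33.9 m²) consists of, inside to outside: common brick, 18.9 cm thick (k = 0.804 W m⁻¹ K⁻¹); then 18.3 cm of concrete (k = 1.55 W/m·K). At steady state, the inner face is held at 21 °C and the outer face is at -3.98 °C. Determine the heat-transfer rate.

Series thermal resistances, inner to outer:
  R_common brick = L/(kA) = 0.189/(0.804·33.9) = 0.006934 K/W
  R_concrete = L/(kA) = 0.183/(1.55·33.9) = 0.003483 K/W
ΣR = 0.006934 + 0.003483 = 0.01042 K/W
Q = ΔT/ΣR = (21 °C − -3.98 °C)/0.01042 = 2400 W

Q = 2.40 kW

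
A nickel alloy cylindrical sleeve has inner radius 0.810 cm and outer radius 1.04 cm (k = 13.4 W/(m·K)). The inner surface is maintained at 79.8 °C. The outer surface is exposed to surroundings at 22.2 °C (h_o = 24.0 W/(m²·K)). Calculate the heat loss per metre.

Q' = 89.9 W/m

Series thermal resistances, inner to outer:
  R'_nickel alloy = ln(0.0104/0.00810)/(2πk) = 0.2499/(2π·13.4) = 0.002969 m·K/W
  R'_conv,out = 1/(2πr h) = 1/(2π·0.0104·24.0) = 0.6376 m·K/W
ΣR = 0.002969 + 0.6376 = 0.6406 m·K/W
Q' = ΔT/ΣR = (79.8 °C − 22.2 °C)/0.6406 = 89.9 W/m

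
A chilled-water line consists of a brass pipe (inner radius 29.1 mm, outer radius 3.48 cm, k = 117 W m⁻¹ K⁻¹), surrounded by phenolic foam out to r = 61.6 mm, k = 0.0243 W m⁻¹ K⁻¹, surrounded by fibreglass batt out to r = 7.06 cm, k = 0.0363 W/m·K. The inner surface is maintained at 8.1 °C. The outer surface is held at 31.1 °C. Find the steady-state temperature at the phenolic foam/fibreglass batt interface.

T = 27.9 °C

Series thermal resistances, inner to outer:
  R'_brass = ln(0.0348/0.0291)/(2πk) = 0.1789/(2π·117) = 2.433×10^-4 m·K/W
  R'_phenolic foam = ln(0.0616/0.0348)/(2πk) = 0.5710/(2π·0.0243) = 3.740 m·K/W
  R'_fibreglass batt = ln(0.0706/0.0616)/(2πk) = 0.1364/(2π·0.0363) = 0.5979 m·K/W
ΣR = 2.433×10^-4 + 3.740 + 0.5979 = 4.338 m·K/W
Q' = ΔT/ΣR = (8.1 °C − 31.1 °C)/4.338 = -5.302 W/m
From the inner boundary to the phenolic foam/fibreglass batt interface, ΣR_partial = 3.740 m·K/W.
T_interface = T_in − Q'·ΣR_partial = 8.1 °C − (-5.302)(3.740) = 27.9 °C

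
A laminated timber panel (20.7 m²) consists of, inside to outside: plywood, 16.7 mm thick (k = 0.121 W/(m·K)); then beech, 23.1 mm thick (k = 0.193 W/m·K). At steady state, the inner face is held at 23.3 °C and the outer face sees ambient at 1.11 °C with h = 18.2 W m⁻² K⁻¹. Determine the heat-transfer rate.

Q = 1470 W

Resistance network (inner→outer):
  R_plywood = L/(kA) = 0.0167/(0.121·20.7) = 0.006667 K/W
  R_beech = L/(kA) = 0.0231/(0.193·20.7) = 0.005782 K/W
  R_conv,out = 1/(hA) = 1/(18.2·20.7) = 0.002654 K/W
ΣR = 0.006667 + 0.005782 + 0.002654 = 0.01510 K/W
Q = ΔT/ΣR = (23.3 °C − 1.11 °C)/0.01510 = 1470 W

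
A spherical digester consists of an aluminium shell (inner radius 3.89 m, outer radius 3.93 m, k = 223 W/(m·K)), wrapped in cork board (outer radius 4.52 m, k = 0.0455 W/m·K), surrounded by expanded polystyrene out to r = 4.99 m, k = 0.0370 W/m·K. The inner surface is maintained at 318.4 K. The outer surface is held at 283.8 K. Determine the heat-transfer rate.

Treat each layer as a resistance in series:
  R_aluminium = (1/3.89 − 1/3.93)/(4πk) = 0.002616/(4π·223) = 9.337×10^-7 K/W
  R_cork board = (1/3.93 − 1/4.52)/(4πk) = 0.03321/(4π·0.0455) = 0.05809 K/W
  R_expanded polystyrene = (1/4.52 − 1/4.99)/(4πk) = 0.02084/(4π·0.0370) = 0.04482 K/W
ΣR = 9.337×10^-7 + 0.05809 + 0.04482 = 0.1029 K/W
Q = ΔT/ΣR = (318.4 K − 283.8 K)/0.1029 = 336 W

Q = 336 W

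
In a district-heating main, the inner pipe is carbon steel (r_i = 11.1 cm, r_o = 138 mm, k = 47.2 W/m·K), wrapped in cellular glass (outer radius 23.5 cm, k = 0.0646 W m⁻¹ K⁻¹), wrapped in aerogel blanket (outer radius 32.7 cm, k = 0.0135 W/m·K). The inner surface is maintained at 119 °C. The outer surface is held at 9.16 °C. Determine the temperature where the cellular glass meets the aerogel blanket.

T = 91.3 °C

Treat each layer as a resistance in series:
  R'_carbon steel = ln(0.138/0.111)/(2πk) = 0.2177/(2π·47.2) = 7.341×10^-4 m·K/W
  R'_cellular glass = ln(0.235/0.138)/(2πk) = 0.5323/(2π·0.0646) = 1.312 m·K/W
  R'_aerogel blanket = ln(0.327/0.235)/(2πk) = 0.3304/(2π·0.0135) = 3.895 m·K/W
ΣR = 7.341×10^-4 + 1.312 + 3.895 = 5.208 m·K/W
Q' = ΔT/ΣR = (119 °C − 9.16 °C)/5.208 = 21.09 W/m
From the inner boundary to the cellular glass/aerogel blanket interface, ΣR_partial = 1.313 m·K/W.
T_interface = T_in − Q'·ΣR_partial = 119 °C − (21.09)(1.313) = 91.3 °C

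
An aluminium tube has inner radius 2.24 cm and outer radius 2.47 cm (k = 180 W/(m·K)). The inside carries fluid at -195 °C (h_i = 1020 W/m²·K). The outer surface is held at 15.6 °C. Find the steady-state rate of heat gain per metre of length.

Treat each layer as a resistance in series:
  R'_conv,in = 1/(2πr h) = 1/(2π·0.0224·1020) = 0.006966 m·K/W
  R'_aluminium = ln(0.0247/0.0224)/(2πk) = 0.09774/(2π·180) = 8.642×10^-5 m·K/W
ΣR = 0.006966 + 8.642×10^-5 = 0.007052 m·K/W
Q' = ΔT/ΣR = (-195 °C − 15.6 °C)/0.007052 = -29900 W/m
(Negative Q' ⇒ heat flows inward; heat gain = 29900 W/m.)

Q' = 29.9 kW/m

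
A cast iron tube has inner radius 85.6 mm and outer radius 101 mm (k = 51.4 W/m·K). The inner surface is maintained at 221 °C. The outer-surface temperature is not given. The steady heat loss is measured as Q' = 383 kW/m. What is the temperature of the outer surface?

Series resistances:
  R'_cast iron = ln(0.101/0.0856)/(2πk) = 0.1654/(2π·51.4) = 5.123×10^-4 m·K/W
ΣR = 5.123×10^-4 m·K/W
ΔT = Q'·ΣR = 3.83×10^5 × 5.123×10^-4 = 196.2 K
Heat flows outward, so T_out = T_in − ΔT = 221 − 196.2 = 24.8 °C

T_out = 24.8 °C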